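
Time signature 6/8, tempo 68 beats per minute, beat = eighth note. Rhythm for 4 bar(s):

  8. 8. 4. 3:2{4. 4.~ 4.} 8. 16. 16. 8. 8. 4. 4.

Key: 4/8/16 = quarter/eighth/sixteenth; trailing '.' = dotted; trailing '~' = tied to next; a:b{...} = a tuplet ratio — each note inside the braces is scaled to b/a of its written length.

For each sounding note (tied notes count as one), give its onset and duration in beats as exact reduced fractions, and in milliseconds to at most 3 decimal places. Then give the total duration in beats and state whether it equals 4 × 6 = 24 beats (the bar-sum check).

1) 0.0ms=0b +1323.529ms=3/2b
2) 1323.529ms=3/2b +1323.529ms=3/2b
3) 2647.059ms=3b +2647.059ms=3b
4) 5294.118ms=6b +1764.706ms=2b
5) 7058.824ms=8b +3529.412ms=4b
6) 10588.235ms=12b +1323.529ms=3/2b
7) 11911.765ms=27/2b +661.765ms=3/4b
8) 12573.529ms=57/4b +661.765ms=3/4b
9) 13235.294ms=15b +1323.529ms=3/2b
10) 14558.824ms=33/2b +1323.529ms=3/2b
11) 15882.353ms=18b +2647.059ms=3b
12) 18529.412ms=21b +2647.059ms=3b
Σ=24b of 24 (68bpm 6/8) — PASS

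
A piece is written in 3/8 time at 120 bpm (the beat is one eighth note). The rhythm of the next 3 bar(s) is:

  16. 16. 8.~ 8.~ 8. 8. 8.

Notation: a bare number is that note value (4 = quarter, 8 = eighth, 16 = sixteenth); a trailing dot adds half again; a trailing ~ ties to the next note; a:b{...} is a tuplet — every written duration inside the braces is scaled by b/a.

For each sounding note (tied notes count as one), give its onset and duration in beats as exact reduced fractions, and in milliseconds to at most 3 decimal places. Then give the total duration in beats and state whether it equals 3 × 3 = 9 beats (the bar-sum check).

1) 0.0ms=0b +375.0ms=3/4b
2) 375.0ms=3/4b +375.0ms=3/4b
3) 750.0ms=3/2b +2250.0ms=9/2b
4) 3000.0ms=6b +750.0ms=3/2b
5) 3750.0ms=15/2b +750.0ms=3/2b
Σ=9b of 9 (120bpm 3/8) — PASS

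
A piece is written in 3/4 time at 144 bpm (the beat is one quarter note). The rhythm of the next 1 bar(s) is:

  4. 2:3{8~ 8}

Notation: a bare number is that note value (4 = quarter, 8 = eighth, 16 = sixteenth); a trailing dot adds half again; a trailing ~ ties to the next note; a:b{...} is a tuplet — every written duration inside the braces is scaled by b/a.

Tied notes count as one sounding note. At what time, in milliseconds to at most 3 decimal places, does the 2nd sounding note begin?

note 2 onset = 3/2b = 625.0ms

1. 0.0ms @ 0 + 625.0ms (3/2)
2. 625.0ms @ 3/2 + 625.0ms (3/2)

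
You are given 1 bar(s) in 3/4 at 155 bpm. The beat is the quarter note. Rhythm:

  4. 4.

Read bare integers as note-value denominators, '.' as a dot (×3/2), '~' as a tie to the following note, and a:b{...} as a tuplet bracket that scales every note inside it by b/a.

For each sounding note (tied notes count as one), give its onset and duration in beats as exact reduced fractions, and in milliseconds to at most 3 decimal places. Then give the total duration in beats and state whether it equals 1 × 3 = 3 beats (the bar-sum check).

1) 0.0ms=0b +580.645ms=3/2b
2) 580.645ms=3/2b +580.645ms=3/2b
Σ=3b of 3 (155bpm 3/4) — PASS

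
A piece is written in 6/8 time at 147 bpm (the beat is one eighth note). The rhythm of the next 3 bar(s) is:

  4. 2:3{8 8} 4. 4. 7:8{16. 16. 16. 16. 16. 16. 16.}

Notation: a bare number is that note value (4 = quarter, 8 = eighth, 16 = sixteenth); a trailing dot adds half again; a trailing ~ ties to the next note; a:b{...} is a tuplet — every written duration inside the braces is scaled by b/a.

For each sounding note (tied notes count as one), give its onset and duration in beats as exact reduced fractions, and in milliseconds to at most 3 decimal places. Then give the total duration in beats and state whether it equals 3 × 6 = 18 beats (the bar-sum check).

1) 0.0ms=0b +1224.49ms=3b
2) 1224.49ms=3b +612.245ms=3/2b
3) 1836.735ms=9/2b +612.245ms=3/2b
4) 2448.98ms=6b +1224.49ms=3b
5) 3673.469ms=9b +1224.49ms=3b
6) 4897.959ms=12b +349.854ms=6/7b
7) 5247.813ms=90/7b +349.854ms=6/7b
8) 5597.668ms=96/7b +349.854ms=6/7b
9) 5947.522ms=102/7b +349.854ms=6/7b
10) 6297.376ms=108/7b +349.854ms=6/7b
11) 6647.23ms=114/7b +349.854ms=6/7b
12) 6997.085ms=120/7b +349.854ms=6/7b
Σ=18b of 18 (147bpm 6/8) — PASS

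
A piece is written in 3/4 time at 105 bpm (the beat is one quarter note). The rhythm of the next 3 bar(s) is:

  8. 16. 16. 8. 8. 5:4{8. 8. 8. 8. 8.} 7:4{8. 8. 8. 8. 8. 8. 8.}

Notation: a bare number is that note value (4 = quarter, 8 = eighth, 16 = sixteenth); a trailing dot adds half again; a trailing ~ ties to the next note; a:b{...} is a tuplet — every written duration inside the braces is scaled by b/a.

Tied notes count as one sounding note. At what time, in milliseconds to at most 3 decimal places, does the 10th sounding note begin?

note 10 onset = 27/5b = 3085.714ms

1. 0.0ms @ 0 + 428.571ms (3/4)
2. 428.571ms @ 3/4 + 214.286ms (3/8)
3. 642.857ms @ 9/8 + 214.286ms (3/8)
4. 857.143ms @ 3/2 + 428.571ms (3/4)
5. 1285.714ms @ 9/4 + 428.571ms (3/4)
6. 1714.286ms @ 3 + 342.857ms (3/5)
7. 2057.143ms @ 18/5 + 342.857ms (3/5)
8. 2400.0ms @ 21/5 + 342.857ms (3/5)
9. 2742.857ms @ 24/5 + 342.857ms (3/5)
10. 3085.714ms @ 27/5 + 342.857ms (3/5)
11. 3428.571ms @ 6 + 244.898ms (3/7)
12. 3673.469ms @ 45/7 + 244.898ms (3/7)
13. 3918.367ms @ 48/7 + 244.898ms (3/7)
14. 4163.265ms @ 51/7 + 244.898ms (3/7)
15. 4408.163ms @ 54/7 + 244.898ms (3/7)
16. 4653.061ms @ 57/7 + 244.898ms (3/7)
17. 4897.959ms @ 60/7 + 244.898ms (3/7)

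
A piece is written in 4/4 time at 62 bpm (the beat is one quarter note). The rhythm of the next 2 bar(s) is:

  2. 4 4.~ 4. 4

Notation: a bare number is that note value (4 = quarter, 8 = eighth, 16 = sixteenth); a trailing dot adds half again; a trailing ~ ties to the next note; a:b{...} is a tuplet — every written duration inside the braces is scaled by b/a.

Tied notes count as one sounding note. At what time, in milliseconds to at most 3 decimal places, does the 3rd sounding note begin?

1. 0.0ms @ 0 + 2903.226ms (3)
2. 2903.226ms @ 3 + 967.742ms (1)
3. 3870.968ms @ 4 + 2903.226ms (3)
4. 6774.194ms @ 7 + 967.742ms (1)

note 3 onset = 4b = 3870.968ms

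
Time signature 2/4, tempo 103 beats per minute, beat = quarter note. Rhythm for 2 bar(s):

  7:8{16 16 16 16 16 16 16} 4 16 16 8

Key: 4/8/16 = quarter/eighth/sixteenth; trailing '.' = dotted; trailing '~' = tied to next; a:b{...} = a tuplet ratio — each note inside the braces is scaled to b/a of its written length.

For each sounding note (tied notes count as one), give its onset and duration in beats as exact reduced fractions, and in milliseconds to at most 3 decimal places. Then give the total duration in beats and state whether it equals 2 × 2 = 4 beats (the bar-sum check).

1) 0.0ms=0b +166.436ms=2/7b
2) 166.436ms=2/7b +166.436ms=2/7b
3) 332.871ms=4/7b +166.436ms=2/7b
4) 499.307ms=6/7b +166.436ms=2/7b
5) 665.742ms=8/7b +166.436ms=2/7b
6) 832.178ms=10/7b +166.436ms=2/7b
7) 998.613ms=12/7b +166.436ms=2/7b
8) 1165.049ms=2b +582.524ms=1b
9) 1747.573ms=3b +145.631ms=1/4b
10) 1893.204ms=13/4b +145.631ms=1/4b
11) 2038.835ms=7/2b +291.262ms=1/2b
Σ=4b of 4 (103bpm 2/4) — PASS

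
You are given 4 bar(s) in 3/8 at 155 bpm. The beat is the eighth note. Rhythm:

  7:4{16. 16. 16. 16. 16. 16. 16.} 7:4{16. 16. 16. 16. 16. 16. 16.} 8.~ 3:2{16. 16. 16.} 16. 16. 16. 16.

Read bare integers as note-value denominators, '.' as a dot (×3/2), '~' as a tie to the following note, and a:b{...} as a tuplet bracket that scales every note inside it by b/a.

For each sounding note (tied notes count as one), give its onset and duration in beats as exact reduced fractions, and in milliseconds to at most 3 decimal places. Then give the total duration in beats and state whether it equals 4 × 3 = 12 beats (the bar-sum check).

1) 0.0ms=0b +165.899ms=3/7b
2) 165.899ms=3/7b +165.899ms=3/7b
3) 331.797ms=6/7b +165.899ms=3/7b
4) 497.696ms=9/7b +165.899ms=3/7b
5) 663.594ms=12/7b +165.899ms=3/7b
6) 829.493ms=15/7b +165.899ms=3/7b
7) 995.392ms=18/7b +165.899ms=3/7b
8) 1161.29ms=3b +165.899ms=3/7b
9) 1327.189ms=24/7b +165.899ms=3/7b
10) 1493.088ms=27/7b +165.899ms=3/7b
11) 1658.986ms=30/7b +165.899ms=3/7b
12) 1824.885ms=33/7b +165.899ms=3/7b
13) 1990.783ms=36/7b +165.899ms=3/7b
14) 2156.682ms=39/7b +165.899ms=3/7b
15) 2322.581ms=6b +774.194ms=2b
16) 3096.774ms=8b +193.548ms=1/2b
17) 3290.323ms=17/2b +193.548ms=1/2b
18) 3483.871ms=9b +290.323ms=3/4b
19) 3774.194ms=39/4b +290.323ms=3/4b
20) 4064.516ms=21/2b +290.323ms=3/4b
21) 4354.839ms=45/4b +290.323ms=3/4b
Σ=12b of 12 (155bpm 3/8) — PASS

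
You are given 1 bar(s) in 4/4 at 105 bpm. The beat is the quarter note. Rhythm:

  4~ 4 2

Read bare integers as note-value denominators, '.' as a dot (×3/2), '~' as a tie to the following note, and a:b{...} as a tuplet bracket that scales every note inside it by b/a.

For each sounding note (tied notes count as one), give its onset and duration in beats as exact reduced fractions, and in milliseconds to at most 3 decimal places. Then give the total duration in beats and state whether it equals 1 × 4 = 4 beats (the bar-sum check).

1) 0.0ms=0b +1142.857ms=2b
2) 1142.857ms=2b +1142.857ms=2b
Σ=4b of 4 (105bpm 4/4) — PASS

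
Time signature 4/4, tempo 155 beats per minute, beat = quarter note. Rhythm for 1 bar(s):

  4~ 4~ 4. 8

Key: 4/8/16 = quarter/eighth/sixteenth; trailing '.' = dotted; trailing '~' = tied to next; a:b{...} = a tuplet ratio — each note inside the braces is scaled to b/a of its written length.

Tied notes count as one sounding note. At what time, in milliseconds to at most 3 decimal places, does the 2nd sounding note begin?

1. 0.0ms @ 0 + 1354.839ms (7/2)
2. 1354.839ms @ 7/2 + 193.548ms (1/2)

note 2 onset = 7/2b = 1354.839ms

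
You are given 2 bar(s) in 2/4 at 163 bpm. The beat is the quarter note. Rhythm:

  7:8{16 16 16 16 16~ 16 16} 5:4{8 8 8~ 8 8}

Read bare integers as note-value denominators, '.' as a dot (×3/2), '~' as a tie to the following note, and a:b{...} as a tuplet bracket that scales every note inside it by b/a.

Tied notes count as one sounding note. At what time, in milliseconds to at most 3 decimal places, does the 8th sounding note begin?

note 8 onset = 12/5b = 883.436ms

1. 0.0ms @ 0 + 105.171ms (2/7)
2. 105.171ms @ 2/7 + 105.171ms (2/7)
3. 210.342ms @ 4/7 + 105.171ms (2/7)
4. 315.513ms @ 6/7 + 105.171ms (2/7)
5. 420.684ms @ 8/7 + 210.342ms (4/7)
6. 631.025ms @ 12/7 + 105.171ms (2/7)
7. 736.196ms @ 2 + 147.239ms (2/5)
8. 883.436ms @ 12/5 + 147.239ms (2/5)
9. 1030.675ms @ 14/5 + 294.479ms (4/5)
10. 1325.153ms @ 18/5 + 147.239ms (2/5)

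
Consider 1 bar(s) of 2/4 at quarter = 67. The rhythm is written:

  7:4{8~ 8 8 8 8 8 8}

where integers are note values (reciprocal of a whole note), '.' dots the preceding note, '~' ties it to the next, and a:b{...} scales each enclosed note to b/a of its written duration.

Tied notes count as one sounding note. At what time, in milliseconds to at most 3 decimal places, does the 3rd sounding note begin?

note 3 onset = 6/7b = 767.591ms

1. 0.0ms @ 0 + 511.727ms (4/7)
2. 511.727ms @ 4/7 + 255.864ms (2/7)
3. 767.591ms @ 6/7 + 255.864ms (2/7)
4. 1023.454ms @ 8/7 + 255.864ms (2/7)
5. 1279.318ms @ 10/7 + 255.864ms (2/7)
6. 1535.181ms @ 12/7 + 255.864ms (2/7)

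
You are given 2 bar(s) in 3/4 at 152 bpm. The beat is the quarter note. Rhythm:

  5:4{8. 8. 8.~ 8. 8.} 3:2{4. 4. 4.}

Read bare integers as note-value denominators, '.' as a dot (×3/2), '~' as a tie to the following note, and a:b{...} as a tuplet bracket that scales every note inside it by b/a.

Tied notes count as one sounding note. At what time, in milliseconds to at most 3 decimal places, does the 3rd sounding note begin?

1. 0.0ms @ 0 + 236.842ms (3/5)
2. 236.842ms @ 3/5 + 236.842ms (3/5)
3. 473.684ms @ 6/5 + 473.684ms (6/5)
4. 947.368ms @ 12/5 + 236.842ms (3/5)
5. 1184.211ms @ 3 + 394.737ms (1)
6. 1578.947ms @ 4 + 394.737ms (1)
7. 1973.684ms @ 5 + 394.737ms (1)

note 3 onset = 6/5b = 473.684ms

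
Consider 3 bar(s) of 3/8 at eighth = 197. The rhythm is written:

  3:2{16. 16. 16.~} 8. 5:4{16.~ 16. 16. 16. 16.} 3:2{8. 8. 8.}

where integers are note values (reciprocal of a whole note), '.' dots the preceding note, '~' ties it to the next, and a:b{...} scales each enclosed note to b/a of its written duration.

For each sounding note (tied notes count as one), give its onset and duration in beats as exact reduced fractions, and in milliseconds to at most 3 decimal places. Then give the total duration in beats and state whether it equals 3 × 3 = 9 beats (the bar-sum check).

1) 0.0ms=0b +152.284ms=1/2b
2) 152.284ms=1/2b +152.284ms=1/2b
3) 304.569ms=1b +609.137ms=2b
4) 913.706ms=3b +365.482ms=6/5b
5) 1279.188ms=21/5b +182.741ms=3/5b
6) 1461.929ms=24/5b +182.741ms=3/5b
7) 1644.67ms=27/5b +182.741ms=3/5b
8) 1827.411ms=6b +304.569ms=1b
9) 2131.98ms=7b +304.569ms=1b
10) 2436.548ms=8b +304.569ms=1b
Σ=9b of 9 (197bpm 3/8) — PASS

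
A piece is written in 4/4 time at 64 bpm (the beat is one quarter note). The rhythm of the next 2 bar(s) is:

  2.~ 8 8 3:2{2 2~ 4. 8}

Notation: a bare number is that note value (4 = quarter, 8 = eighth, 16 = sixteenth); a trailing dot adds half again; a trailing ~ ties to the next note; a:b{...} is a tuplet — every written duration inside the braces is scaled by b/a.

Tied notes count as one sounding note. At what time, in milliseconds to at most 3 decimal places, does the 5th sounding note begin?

note 5 onset = 23/3b = 7187.5ms

1. 0.0ms @ 0 + 3281.25ms (7/2)
2. 3281.25ms @ 7/2 + 468.75ms (1/2)
3. 3750.0ms @ 4 + 1250.0ms (4/3)
4. 5000.0ms @ 16/3 + 2187.5ms (7/3)
5. 7187.5ms @ 23/3 + 312.5ms (1/3)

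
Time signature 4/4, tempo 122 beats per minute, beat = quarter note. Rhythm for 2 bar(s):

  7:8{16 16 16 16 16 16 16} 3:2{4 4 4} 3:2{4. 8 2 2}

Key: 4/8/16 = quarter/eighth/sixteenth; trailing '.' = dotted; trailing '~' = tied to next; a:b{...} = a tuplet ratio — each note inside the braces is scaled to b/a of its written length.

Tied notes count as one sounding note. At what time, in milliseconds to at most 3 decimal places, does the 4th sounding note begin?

note 4 onset = 6/7b = 421.546ms

1. 0.0ms @ 0 + 140.515ms (2/7)
2. 140.515ms @ 2/7 + 140.515ms (2/7)
3. 281.03ms @ 4/7 + 140.515ms (2/7)
4. 421.546ms @ 6/7 + 140.515ms (2/7)
5. 562.061ms @ 8/7 + 140.515ms (2/7)
6. 702.576ms @ 10/7 + 140.515ms (2/7)
7. 843.091ms @ 12/7 + 140.515ms (2/7)
8. 983.607ms @ 2 + 327.869ms (2/3)
9. 1311.475ms @ 8/3 + 327.869ms (2/3)
10. 1639.344ms @ 10/3 + 327.869ms (2/3)
11. 1967.213ms @ 4 + 491.803ms (1)
12. 2459.016ms @ 5 + 163.934ms (1/3)
13. 2622.951ms @ 16/3 + 655.738ms (4/3)
14. 3278.689ms @ 20/3 + 655.738ms (4/3)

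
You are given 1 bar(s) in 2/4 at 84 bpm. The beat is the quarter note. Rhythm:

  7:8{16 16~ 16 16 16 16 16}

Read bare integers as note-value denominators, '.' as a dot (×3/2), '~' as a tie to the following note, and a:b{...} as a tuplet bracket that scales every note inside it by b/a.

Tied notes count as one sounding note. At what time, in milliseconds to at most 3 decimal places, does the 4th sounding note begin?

1. 0.0ms @ 0 + 204.082ms (2/7)
2. 204.082ms @ 2/7 + 408.163ms (4/7)
3. 612.245ms @ 6/7 + 204.082ms (2/7)
4. 816.327ms @ 8/7 + 204.082ms (2/7)
5. 1020.408ms @ 10/7 + 204.082ms (2/7)
6. 1224.49ms @ 12/7 + 204.082ms (2/7)

note 4 onset = 8/7b = 816.327ms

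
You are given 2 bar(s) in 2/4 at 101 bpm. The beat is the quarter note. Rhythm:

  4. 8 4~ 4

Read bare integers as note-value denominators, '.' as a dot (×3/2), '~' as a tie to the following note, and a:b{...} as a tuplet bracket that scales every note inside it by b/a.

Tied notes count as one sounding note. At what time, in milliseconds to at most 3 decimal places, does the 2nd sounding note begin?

1. 0.0ms @ 0 + 891.089ms (3/2)
2. 891.089ms @ 3/2 + 297.03ms (1/2)
3. 1188.119ms @ 2 + 1188.119ms (2)

note 2 onset = 3/2b = 891.089ms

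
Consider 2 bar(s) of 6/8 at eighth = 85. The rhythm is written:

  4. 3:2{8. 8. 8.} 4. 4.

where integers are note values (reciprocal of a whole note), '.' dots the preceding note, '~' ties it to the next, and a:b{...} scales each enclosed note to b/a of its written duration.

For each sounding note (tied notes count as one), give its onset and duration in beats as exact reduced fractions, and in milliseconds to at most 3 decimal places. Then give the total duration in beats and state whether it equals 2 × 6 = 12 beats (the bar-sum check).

1) 0.0ms=0b +2117.647ms=3b
2) 2117.647ms=3b +705.882ms=1b
3) 2823.529ms=4b +705.882ms=1b
4) 3529.412ms=5b +705.882ms=1b
5) 4235.294ms=6b +2117.647ms=3b
6) 6352.941ms=9b +2117.647ms=3b
Σ=12b of 12 (85bpm 6/8) — PASS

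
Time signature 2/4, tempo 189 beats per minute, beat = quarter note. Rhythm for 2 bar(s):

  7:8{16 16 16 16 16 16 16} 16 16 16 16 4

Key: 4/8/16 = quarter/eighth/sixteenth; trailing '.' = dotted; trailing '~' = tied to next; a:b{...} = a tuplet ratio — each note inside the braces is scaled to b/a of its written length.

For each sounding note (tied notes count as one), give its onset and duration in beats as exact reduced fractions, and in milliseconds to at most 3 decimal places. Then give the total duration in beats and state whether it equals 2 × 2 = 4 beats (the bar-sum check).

1) 0.0ms=0b +90.703ms=2/7b
2) 90.703ms=2/7b +90.703ms=2/7b
3) 181.406ms=4/7b +90.703ms=2/7b
4) 272.109ms=6/7b +90.703ms=2/7b
5) 362.812ms=8/7b +90.703ms=2/7b
6) 453.515ms=10/7b +90.703ms=2/7b
7) 544.218ms=12/7b +90.703ms=2/7b
8) 634.921ms=2b +79.365ms=1/4b
9) 714.286ms=9/4b +79.365ms=1/4b
10) 793.651ms=5/2b +79.365ms=1/4b
11) 873.016ms=11/4b +79.365ms=1/4b
12) 952.381ms=3b +317.46ms=1b
Σ=4b of 4 (189bpm 2/4) — PASS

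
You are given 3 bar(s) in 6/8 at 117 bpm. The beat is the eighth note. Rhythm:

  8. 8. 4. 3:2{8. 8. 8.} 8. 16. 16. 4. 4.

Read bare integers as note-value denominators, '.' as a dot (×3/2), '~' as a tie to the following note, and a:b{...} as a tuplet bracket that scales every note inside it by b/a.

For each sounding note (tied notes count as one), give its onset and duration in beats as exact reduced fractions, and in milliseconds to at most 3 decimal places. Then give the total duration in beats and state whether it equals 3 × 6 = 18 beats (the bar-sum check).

1) 0.0ms=0b +769.231ms=3/2b
2) 769.231ms=3/2b +769.231ms=3/2b
3) 1538.462ms=3b +1538.462ms=3b
4) 3076.923ms=6b +512.821ms=1b
5) 3589.744ms=7b +512.821ms=1b
6) 4102.564ms=8b +512.821ms=1b
7) 4615.385ms=9b +769.231ms=3/2b
8) 5384.615ms=21/2b +384.615ms=3/4b
9) 5769.231ms=45/4b +384.615ms=3/4b
10) 6153.846ms=12b +1538.462ms=3b
11) 7692.308ms=15b +1538.462ms=3b
Σ=18b of 18 (117bpm 6/8) — PASS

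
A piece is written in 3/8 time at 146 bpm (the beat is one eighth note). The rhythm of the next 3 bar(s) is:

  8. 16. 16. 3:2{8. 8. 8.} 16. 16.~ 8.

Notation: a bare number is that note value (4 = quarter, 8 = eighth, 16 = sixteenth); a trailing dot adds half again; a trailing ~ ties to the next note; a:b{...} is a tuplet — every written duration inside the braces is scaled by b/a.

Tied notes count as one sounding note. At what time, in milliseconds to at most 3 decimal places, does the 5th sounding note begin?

1. 0.0ms @ 0 + 616.438ms (3/2)
2. 616.438ms @ 3/2 + 308.219ms (3/4)
3. 924.658ms @ 9/4 + 308.219ms (3/4)
4. 1232.877ms @ 3 + 410.959ms (1)
5. 1643.836ms @ 4 + 410.959ms (1)
6. 2054.795ms @ 5 + 410.959ms (1)
7. 2465.753ms @ 6 + 308.219ms (3/4)
8. 2773.973ms @ 27/4 + 924.658ms (9/4)

note 5 onset = 4b = 1643.836ms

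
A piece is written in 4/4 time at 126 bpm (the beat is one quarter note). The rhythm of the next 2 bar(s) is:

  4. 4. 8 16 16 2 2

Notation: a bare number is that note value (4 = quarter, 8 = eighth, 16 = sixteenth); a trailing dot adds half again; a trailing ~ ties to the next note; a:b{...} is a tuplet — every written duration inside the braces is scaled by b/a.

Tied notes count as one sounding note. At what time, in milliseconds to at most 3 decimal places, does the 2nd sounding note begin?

note 2 onset = 3/2b = 714.286ms

1. 0.0ms @ 0 + 714.286ms (3/2)
2. 714.286ms @ 3/2 + 714.286ms (3/2)
3. 1428.571ms @ 3 + 238.095ms (1/2)
4. 1666.667ms @ 7/2 + 119.048ms (1/4)
5. 1785.714ms @ 15/4 + 119.048ms (1/4)
6. 1904.762ms @ 4 + 952.381ms (2)
7. 2857.143ms @ 6 + 952.381ms (2)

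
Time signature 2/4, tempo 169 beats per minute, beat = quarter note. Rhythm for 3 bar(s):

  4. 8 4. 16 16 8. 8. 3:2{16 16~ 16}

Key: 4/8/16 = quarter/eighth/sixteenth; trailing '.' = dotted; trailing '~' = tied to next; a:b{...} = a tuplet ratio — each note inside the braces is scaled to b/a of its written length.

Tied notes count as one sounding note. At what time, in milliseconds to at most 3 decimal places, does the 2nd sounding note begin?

note 2 onset = 3/2b = 532.544ms

1. 0.0ms @ 0 + 532.544ms (3/2)
2. 532.544ms @ 3/2 + 177.515ms (1/2)
3. 710.059ms @ 2 + 532.544ms (3/2)
4. 1242.604ms @ 7/2 + 88.757ms (1/4)
5. 1331.361ms @ 15/4 + 88.757ms (1/4)
6. 1420.118ms @ 4 + 266.272ms (3/4)
7. 1686.391ms @ 19/4 + 266.272ms (3/4)
8. 1952.663ms @ 11/2 + 59.172ms (1/6)
9. 2011.834ms @ 17/3 + 118.343ms (1/3)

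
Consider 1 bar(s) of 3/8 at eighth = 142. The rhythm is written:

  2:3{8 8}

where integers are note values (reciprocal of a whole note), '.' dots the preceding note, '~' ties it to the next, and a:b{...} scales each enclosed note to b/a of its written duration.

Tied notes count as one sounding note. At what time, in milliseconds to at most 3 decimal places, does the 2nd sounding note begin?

1. 0.0ms @ 0 + 633.803ms (3/2)
2. 633.803ms @ 3/2 + 633.803ms (3/2)

note 2 onset = 3/2b = 633.803ms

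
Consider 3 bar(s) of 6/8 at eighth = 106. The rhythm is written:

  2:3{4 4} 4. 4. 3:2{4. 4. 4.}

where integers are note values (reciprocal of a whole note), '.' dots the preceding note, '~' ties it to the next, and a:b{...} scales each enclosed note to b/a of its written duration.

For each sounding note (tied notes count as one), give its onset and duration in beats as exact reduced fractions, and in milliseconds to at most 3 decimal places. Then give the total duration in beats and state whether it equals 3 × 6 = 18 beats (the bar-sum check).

1) 0.0ms=0b +1698.113ms=3b
2) 1698.113ms=3b +1698.113ms=3b
3) 3396.226ms=6b +1698.113ms=3b
4) 5094.34ms=9b +1698.113ms=3b
5) 6792.453ms=12b +1132.075ms=2b
6) 7924.528ms=14b +1132.075ms=2b
7) 9056.604ms=16b +1132.075ms=2b
Σ=18b of 18 (106bpm 6/8) — PASS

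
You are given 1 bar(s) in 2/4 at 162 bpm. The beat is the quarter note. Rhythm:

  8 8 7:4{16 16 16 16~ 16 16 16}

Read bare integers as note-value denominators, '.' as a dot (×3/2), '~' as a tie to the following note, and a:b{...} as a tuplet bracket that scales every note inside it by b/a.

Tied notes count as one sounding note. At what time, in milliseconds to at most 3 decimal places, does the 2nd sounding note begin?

note 2 onset = 1/2b = 185.185ms

1. 0.0ms @ 0 + 185.185ms (1/2)
2. 185.185ms @ 1/2 + 185.185ms (1/2)
3. 370.37ms @ 1 + 52.91ms (1/7)
4. 423.28ms @ 8/7 + 52.91ms (1/7)
5. 476.19ms @ 9/7 + 52.91ms (1/7)
6. 529.101ms @ 10/7 + 105.82ms (2/7)
7. 634.921ms @ 12/7 + 52.91ms (1/7)
8. 687.831ms @ 13/7 + 52.91ms (1/7)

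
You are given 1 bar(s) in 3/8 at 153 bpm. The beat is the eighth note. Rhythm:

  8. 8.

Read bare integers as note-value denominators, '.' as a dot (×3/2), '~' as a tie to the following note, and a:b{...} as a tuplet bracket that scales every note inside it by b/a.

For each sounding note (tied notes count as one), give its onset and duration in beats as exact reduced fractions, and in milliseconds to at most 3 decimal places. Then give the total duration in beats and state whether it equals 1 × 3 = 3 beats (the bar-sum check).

1) 0.0ms=0b +588.235ms=3/2b
2) 588.235ms=3/2b +588.235ms=3/2b
Σ=3b of 3 (153bpm 3/8) — PASS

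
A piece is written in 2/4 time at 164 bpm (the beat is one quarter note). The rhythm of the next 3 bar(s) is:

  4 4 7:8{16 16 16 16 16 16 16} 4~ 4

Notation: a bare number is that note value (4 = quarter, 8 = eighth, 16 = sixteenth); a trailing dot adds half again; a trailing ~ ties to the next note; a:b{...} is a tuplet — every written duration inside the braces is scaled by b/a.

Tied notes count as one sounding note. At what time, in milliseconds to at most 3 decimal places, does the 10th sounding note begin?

note 10 onset = 4b = 1463.415ms

1. 0.0ms @ 0 + 365.854ms (1)
2. 365.854ms @ 1 + 365.854ms (1)
3. 731.707ms @ 2 + 104.53ms (2/7)
4. 836.237ms @ 16/7 + 104.53ms (2/7)
5. 940.767ms @ 18/7 + 104.53ms (2/7)
6. 1045.296ms @ 20/7 + 104.53ms (2/7)
7. 1149.826ms @ 22/7 + 104.53ms (2/7)
8. 1254.355ms @ 24/7 + 104.53ms (2/7)
9. 1358.885ms @ 26/7 + 104.53ms (2/7)
10. 1463.415ms @ 4 + 731.707ms (2)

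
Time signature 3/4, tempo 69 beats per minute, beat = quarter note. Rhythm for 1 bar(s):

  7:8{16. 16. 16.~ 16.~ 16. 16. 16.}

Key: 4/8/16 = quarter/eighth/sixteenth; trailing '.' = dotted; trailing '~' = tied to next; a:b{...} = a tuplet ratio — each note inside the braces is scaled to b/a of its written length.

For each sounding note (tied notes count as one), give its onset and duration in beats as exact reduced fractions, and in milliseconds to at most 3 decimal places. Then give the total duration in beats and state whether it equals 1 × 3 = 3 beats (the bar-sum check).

1) 0.0ms=0b +372.671ms=3/7b
2) 372.671ms=3/7b +372.671ms=3/7b
3) 745.342ms=6/7b +1118.012ms=9/7b
4) 1863.354ms=15/7b +372.671ms=3/7b
5) 2236.025ms=18/7b +372.671ms=3/7b
Σ=3b of 3 (69bpm 3/4) — PASS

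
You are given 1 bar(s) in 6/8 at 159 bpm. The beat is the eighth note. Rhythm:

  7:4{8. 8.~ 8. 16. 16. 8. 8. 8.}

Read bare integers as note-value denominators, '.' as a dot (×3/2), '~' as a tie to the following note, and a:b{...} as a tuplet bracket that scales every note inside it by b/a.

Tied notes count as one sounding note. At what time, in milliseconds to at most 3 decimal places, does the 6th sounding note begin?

1. 0.0ms @ 0 + 323.45ms (6/7)
2. 323.45ms @ 6/7 + 646.9ms (12/7)
3. 970.35ms @ 18/7 + 161.725ms (3/7)
4. 1132.075ms @ 3 + 161.725ms (3/7)
5. 1293.801ms @ 24/7 + 323.45ms (6/7)
6. 1617.251ms @ 30/7 + 323.45ms (6/7)
7. 1940.701ms @ 36/7 + 323.45ms (6/7)

note 6 onset = 30/7b = 1617.251ms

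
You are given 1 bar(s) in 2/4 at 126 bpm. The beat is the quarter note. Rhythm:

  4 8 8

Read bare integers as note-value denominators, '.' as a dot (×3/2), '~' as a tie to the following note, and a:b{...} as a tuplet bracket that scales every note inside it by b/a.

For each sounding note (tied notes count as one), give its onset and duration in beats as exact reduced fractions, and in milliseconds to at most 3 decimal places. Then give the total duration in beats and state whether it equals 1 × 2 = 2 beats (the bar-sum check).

1) 0.0ms=0b +476.19ms=1b
2) 476.19ms=1b +238.095ms=1/2b
3) 714.286ms=3/2b +238.095ms=1/2b
Σ=2b of 2 (126bpm 2/4) — PASS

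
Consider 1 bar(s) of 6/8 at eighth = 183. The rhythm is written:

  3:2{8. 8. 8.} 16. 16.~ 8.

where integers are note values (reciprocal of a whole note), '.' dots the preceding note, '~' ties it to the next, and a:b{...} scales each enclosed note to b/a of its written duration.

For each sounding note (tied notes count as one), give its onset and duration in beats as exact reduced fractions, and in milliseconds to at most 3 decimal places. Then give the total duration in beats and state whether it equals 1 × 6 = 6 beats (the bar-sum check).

1) 0.0ms=0b +327.869ms=1b
2) 327.869ms=1b +327.869ms=1b
3) 655.738ms=2b +327.869ms=1b
4) 983.607ms=3b +245.902ms=3/4b
5) 1229.508ms=15/4b +737.705ms=9/4b
Σ=6b of 6 (183bpm 6/8) — PASS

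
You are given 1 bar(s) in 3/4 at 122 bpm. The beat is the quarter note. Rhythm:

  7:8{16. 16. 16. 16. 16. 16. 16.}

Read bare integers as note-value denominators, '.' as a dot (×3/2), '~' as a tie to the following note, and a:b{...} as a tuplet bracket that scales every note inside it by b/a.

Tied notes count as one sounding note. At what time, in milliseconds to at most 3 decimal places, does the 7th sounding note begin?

note 7 onset = 18/7b = 1264.637ms

1. 0.0ms @ 0 + 210.773ms (3/7)
2. 210.773ms @ 3/7 + 210.773ms (3/7)
3. 421.546ms @ 6/7 + 210.773ms (3/7)
4. 632.319ms @ 9/7 + 210.773ms (3/7)
5. 843.091ms @ 12/7 + 210.773ms (3/7)
6. 1053.864ms @ 15/7 + 210.773ms (3/7)
7. 1264.637ms @ 18/7 + 210.773ms (3/7)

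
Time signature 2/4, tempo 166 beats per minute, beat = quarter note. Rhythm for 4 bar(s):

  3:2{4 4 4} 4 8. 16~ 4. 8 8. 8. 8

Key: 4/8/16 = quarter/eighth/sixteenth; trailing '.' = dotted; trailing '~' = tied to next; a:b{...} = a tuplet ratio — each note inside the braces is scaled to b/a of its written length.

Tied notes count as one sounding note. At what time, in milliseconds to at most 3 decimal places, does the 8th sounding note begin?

note 8 onset = 6b = 2168.675ms

1. 0.0ms @ 0 + 240.964ms (2/3)
2. 240.964ms @ 2/3 + 240.964ms (2/3)
3. 481.928ms @ 4/3 + 240.964ms (2/3)
4. 722.892ms @ 2 + 361.446ms (1)
5. 1084.337ms @ 3 + 271.084ms (3/4)
6. 1355.422ms @ 15/4 + 632.53ms (7/4)
7. 1987.952ms @ 11/2 + 180.723ms (1/2)
8. 2168.675ms @ 6 + 271.084ms (3/4)
9. 2439.759ms @ 27/4 + 271.084ms (3/4)
10. 2710.843ms @ 15/2 + 180.723ms (1/2)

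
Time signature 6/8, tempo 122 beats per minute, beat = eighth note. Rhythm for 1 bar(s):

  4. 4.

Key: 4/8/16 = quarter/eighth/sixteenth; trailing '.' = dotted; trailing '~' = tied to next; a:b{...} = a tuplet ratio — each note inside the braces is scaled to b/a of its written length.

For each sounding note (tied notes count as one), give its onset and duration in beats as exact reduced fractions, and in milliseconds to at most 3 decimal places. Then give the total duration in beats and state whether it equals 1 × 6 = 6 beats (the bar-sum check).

1) 0.0ms=0b +1475.41ms=3b
2) 1475.41ms=3b +1475.41ms=3b
Σ=6b of 6 (122bpm 6/8) — PASS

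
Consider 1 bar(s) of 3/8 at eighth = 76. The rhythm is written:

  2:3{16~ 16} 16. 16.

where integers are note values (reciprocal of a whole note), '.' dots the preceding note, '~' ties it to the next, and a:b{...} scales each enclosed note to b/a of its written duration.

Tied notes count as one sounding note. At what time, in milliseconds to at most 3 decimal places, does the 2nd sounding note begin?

note 2 onset = 3/2b = 1184.211ms

1. 0.0ms @ 0 + 1184.211ms (3/2)
2. 1184.211ms @ 3/2 + 592.105ms (3/4)
3. 1776.316ms @ 9/4 + 592.105ms (3/4)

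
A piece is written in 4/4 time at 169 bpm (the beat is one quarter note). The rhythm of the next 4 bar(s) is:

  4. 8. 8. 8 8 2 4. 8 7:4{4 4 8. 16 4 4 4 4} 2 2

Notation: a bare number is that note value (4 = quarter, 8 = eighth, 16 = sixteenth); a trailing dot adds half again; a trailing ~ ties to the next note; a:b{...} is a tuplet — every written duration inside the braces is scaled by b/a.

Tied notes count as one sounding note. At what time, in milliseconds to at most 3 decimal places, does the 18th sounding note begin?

note 18 onset = 14b = 4970.414ms

1. 0.0ms @ 0 + 532.544ms (3/2)
2. 532.544ms @ 3/2 + 266.272ms (3/4)
3. 798.817ms @ 9/4 + 266.272ms (3/4)
4. 1065.089ms @ 3 + 177.515ms (1/2)
5. 1242.604ms @ 7/2 + 177.515ms (1/2)
6. 1420.118ms @ 4 + 710.059ms (2)
7. 2130.178ms @ 6 + 532.544ms (3/2)
8. 2662.722ms @ 15/2 + 177.515ms (1/2)
9. 2840.237ms @ 8 + 202.874ms (4/7)
10. 3043.111ms @ 60/7 + 202.874ms (4/7)
11. 3245.985ms @ 64/7 + 152.156ms (3/7)
12. 3398.14ms @ 67/7 + 50.719ms (1/7)
13. 3448.859ms @ 68/7 + 202.874ms (4/7)
14. 3651.733ms @ 72/7 + 202.874ms (4/7)
15. 3854.607ms @ 76/7 + 202.874ms (4/7)
16. 4057.481ms @ 80/7 + 202.874ms (4/7)
17. 4260.355ms @ 12 + 710.059ms (2)
18. 4970.414ms @ 14 + 710.059ms (2)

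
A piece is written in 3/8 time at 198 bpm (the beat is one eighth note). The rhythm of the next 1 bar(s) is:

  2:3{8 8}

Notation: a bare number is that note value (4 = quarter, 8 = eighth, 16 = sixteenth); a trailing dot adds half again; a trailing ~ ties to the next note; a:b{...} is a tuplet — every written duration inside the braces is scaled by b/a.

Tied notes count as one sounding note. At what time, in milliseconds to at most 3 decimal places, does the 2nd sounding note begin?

note 2 onset = 3/2b = 454.545ms

1. 0.0ms @ 0 + 454.545ms (3/2)
2. 454.545ms @ 3/2 + 454.545ms (3/2)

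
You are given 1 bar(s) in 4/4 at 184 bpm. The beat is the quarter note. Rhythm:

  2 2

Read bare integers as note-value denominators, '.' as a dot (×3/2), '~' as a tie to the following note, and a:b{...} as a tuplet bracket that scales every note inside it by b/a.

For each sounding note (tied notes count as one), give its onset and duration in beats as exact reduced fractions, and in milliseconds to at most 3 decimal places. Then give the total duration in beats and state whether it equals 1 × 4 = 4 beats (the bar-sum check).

1) 0.0ms=0b +652.174ms=2b
2) 652.174ms=2b +652.174ms=2b
Σ=4b of 4 (184bpm 4/4) — PASS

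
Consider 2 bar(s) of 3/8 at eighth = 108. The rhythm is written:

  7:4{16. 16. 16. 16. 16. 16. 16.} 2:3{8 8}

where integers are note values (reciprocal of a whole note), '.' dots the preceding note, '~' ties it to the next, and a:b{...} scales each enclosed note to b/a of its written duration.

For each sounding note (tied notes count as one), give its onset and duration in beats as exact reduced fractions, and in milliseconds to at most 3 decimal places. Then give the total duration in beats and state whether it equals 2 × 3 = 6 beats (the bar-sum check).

1) 0.0ms=0b +238.095ms=3/7b
2) 238.095ms=3/7b +238.095ms=3/7b
3) 476.19ms=6/7b +238.095ms=3/7b
4) 714.286ms=9/7b +238.095ms=3/7b
5) 952.381ms=12/7b +238.095ms=3/7b
6) 1190.476ms=15/7b +238.095ms=3/7b
7) 1428.571ms=18/7b +238.095ms=3/7b
8) 1666.667ms=3b +833.333ms=3/2b
9) 2500.0ms=9/2b +833.333ms=3/2b
Σ=6b of 6 (108bpm 3/8) — PASS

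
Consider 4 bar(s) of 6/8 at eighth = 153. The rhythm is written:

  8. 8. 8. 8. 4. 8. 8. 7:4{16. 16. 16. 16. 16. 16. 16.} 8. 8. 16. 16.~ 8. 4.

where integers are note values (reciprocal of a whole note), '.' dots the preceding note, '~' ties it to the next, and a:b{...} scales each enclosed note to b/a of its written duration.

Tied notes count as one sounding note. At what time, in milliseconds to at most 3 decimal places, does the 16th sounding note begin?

1. 0.0ms @ 0 + 588.235ms (3/2)
2. 588.235ms @ 3/2 + 588.235ms (3/2)
3. 1176.471ms @ 3 + 588.235ms (3/2)
4. 1764.706ms @ 9/2 + 588.235ms (3/2)
5. 2352.941ms @ 6 + 1176.471ms (3)
6. 3529.412ms @ 9 + 588.235ms (3/2)
7. 4117.647ms @ 21/2 + 588.235ms (3/2)
8. 4705.882ms @ 12 + 168.067ms (3/7)
9. 4873.95ms @ 87/7 + 168.067ms (3/7)
10. 5042.017ms @ 90/7 + 168.067ms (3/7)
11. 5210.084ms @ 93/7 + 168.067ms (3/7)
12. 5378.151ms @ 96/7 + 168.067ms (3/7)
13. 5546.218ms @ 99/7 + 168.067ms (3/7)
14. 5714.286ms @ 102/7 + 168.067ms (3/7)
15. 5882.353ms @ 15 + 588.235ms (3/2)
16. 6470.588ms @ 33/2 + 588.235ms (3/2)
17. 7058.824ms @ 18 + 294.118ms (3/4)
18. 7352.941ms @ 75/4 + 882.353ms (9/4)
19. 8235.294ms @ 21 + 1176.471ms (3)

note 16 onset = 33/2b = 6470.588ms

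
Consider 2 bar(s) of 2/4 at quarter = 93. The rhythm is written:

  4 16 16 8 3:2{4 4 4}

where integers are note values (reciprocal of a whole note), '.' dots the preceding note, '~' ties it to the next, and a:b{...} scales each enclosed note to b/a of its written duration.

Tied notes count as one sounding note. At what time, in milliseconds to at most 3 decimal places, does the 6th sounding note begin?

1. 0.0ms @ 0 + 645.161ms (1)
2. 645.161ms @ 1 + 161.29ms (1/4)
3. 806.452ms @ 5/4 + 161.29ms (1/4)
4. 967.742ms @ 3/2 + 322.581ms (1/2)
5. 1290.323ms @ 2 + 430.108ms (2/3)
6. 1720.43ms @ 8/3 + 430.108ms (2/3)
7. 2150.538ms @ 10/3 + 430.108ms (2/3)

note 6 onset = 8/3b = 1720.43ms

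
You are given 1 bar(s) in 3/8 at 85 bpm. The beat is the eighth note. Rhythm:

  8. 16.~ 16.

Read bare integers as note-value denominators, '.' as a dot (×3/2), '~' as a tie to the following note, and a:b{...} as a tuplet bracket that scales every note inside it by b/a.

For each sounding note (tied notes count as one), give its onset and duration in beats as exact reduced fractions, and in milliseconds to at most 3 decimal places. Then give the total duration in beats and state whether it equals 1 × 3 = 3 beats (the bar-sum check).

1) 0.0ms=0b +1058.824ms=3/2b
2) 1058.824ms=3/2b +1058.824ms=3/2b
Σ=3b of 3 (85bpm 3/8) — PASS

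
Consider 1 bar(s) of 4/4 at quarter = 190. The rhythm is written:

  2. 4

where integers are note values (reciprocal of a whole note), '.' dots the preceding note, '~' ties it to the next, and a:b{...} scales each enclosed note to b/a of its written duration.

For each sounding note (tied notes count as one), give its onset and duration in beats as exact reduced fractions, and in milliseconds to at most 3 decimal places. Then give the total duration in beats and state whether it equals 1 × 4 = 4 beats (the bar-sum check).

1) 0.0ms=0b +947.368ms=3b
2) 947.368ms=3b +315.789ms=1b
Σ=4b of 4 (190bpm 4/4) — PASS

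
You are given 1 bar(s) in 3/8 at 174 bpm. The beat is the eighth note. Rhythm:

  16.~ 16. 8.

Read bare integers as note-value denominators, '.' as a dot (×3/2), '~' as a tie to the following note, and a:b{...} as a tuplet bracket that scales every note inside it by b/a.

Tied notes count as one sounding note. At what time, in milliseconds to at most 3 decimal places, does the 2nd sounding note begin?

1. 0.0ms @ 0 + 517.241ms (3/2)
2. 517.241ms @ 3/2 + 517.241ms (3/2)

note 2 onset = 3/2b = 517.241ms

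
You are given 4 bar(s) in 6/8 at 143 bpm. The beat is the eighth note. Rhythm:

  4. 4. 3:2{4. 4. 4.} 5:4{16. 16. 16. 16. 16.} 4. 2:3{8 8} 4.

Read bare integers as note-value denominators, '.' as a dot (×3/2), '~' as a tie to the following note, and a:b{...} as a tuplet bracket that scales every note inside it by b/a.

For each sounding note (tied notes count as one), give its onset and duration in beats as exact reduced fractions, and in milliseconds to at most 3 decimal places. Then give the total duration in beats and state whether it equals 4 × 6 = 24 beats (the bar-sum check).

1) 0.0ms=0b +1258.741ms=3b
2) 1258.741ms=3b +1258.741ms=3b
3) 2517.483ms=6b +839.161ms=2b
4) 3356.643ms=8b +839.161ms=2b
5) 4195.804ms=10b +839.161ms=2b
6) 5034.965ms=12b +251.748ms=3/5b
7) 5286.713ms=63/5b +251.748ms=3/5b
8) 5538.462ms=66/5b +251.748ms=3/5b
9) 5790.21ms=69/5b +251.748ms=3/5b
10) 6041.958ms=72/5b +251.748ms=3/5b
11) 6293.706ms=15b +1258.741ms=3b
12) 7552.448ms=18b +629.371ms=3/2b
13) 8181.818ms=39/2b +629.371ms=3/2b
14) 8811.189ms=21b +1258.741ms=3b
Σ=24b of 24 (143bpm 6/8) — PASS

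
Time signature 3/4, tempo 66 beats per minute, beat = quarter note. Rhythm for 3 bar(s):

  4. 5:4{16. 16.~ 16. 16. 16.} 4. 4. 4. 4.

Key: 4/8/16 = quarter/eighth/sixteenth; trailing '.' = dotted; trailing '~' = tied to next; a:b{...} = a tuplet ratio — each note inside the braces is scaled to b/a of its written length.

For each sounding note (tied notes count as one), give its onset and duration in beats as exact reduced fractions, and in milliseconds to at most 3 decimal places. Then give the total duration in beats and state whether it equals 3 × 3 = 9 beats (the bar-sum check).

1) 0.0ms=0b +1363.636ms=3/2b
2) 1363.636ms=3/2b +272.727ms=3/10b
3) 1636.364ms=9/5b +545.455ms=3/5b
4) 2181.818ms=12/5b +272.727ms=3/10b
5) 2454.545ms=27/10b +272.727ms=3/10b
6) 2727.273ms=3b +1363.636ms=3/2b
7) 4090.909ms=9/2b +1363.636ms=3/2b
8) 5454.545ms=6b +1363.636ms=3/2b
9) 6818.182ms=15/2b +1363.636ms=3/2b
Σ=9b of 9 (66bpm 3/4) — PASS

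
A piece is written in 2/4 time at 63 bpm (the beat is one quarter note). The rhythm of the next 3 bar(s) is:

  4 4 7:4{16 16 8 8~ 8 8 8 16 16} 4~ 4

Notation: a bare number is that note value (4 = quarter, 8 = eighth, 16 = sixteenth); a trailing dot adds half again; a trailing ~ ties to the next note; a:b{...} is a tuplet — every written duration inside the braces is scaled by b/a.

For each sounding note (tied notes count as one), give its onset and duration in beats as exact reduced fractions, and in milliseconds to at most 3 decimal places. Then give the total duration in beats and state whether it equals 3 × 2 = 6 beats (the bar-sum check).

1) 0.0ms=0b +952.381ms=1b
2) 952.381ms=1b +952.381ms=1b
3) 1904.762ms=2b +136.054ms=1/7b
4) 2040.816ms=15/7b +136.054ms=1/7b
5) 2176.871ms=16/7b +272.109ms=2/7b
6) 2448.98ms=18/7b +544.218ms=4/7b
7) 2993.197ms=22/7b +272.109ms=2/7b
8) 3265.306ms=24/7b +272.109ms=2/7b
9) 3537.415ms=26/7b +136.054ms=1/7b
10) 3673.469ms=27/7b +136.054ms=1/7b
11) 3809.524ms=4b +1904.762ms=2b
Σ=6b of 6 (63bpm 2/4) — PASS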